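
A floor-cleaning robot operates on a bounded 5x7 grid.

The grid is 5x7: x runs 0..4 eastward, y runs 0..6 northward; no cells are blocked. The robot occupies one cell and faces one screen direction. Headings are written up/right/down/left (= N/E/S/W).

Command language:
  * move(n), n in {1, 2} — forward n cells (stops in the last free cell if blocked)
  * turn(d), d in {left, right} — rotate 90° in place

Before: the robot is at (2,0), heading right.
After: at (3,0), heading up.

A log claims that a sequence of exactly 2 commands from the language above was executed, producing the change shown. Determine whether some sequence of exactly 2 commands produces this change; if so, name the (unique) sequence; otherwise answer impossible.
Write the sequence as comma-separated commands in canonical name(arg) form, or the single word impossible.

key: order matters: swapping move(1) and turn(left) lands elsewhere
begin: at (2,0), heading right
[1] after move(1): at (3,0), heading right
[2] after turn(left): at (3,0), heading up
no rival 2-sequence matches.

move(1), turn(left)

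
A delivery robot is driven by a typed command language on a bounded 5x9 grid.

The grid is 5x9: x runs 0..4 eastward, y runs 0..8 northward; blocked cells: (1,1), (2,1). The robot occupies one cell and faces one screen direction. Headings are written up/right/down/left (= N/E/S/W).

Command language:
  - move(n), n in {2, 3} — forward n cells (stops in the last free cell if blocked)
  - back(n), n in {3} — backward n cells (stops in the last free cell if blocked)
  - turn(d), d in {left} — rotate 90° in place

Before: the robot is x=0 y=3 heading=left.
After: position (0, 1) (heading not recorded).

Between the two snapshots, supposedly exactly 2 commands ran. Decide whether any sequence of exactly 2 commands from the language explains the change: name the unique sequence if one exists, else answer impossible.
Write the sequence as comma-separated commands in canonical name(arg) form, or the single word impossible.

turn(left), move(2)

key: running move(2) before turn(left) would end elsewhere — order is forced
begin: x=0 y=3 heading=left
t=1 turn(left) ⇒ x=0 y=3 heading=down
t=2 move(2) ⇒ x=0 y=1 heading=down
uniquely the one of 16 2-step routes that fits.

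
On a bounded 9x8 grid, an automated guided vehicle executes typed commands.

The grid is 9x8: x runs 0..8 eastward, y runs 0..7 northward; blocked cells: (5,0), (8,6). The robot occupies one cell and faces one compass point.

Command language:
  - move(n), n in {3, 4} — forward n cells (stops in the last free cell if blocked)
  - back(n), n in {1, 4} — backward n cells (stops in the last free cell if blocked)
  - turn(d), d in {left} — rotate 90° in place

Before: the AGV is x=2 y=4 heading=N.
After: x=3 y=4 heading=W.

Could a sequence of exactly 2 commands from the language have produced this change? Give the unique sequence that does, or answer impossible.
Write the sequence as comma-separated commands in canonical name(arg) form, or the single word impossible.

turn(left), back(1)

key: position moved to (3,4) AND the heading swung to W — translation plus rotation needed
start: x=2 y=4 heading=N
t=1 turn(left) ⇒ x=2 y=4 heading=W
t=2 back(1) ⇒ x=3 y=4 heading=W
no other 2-command option fits: unique.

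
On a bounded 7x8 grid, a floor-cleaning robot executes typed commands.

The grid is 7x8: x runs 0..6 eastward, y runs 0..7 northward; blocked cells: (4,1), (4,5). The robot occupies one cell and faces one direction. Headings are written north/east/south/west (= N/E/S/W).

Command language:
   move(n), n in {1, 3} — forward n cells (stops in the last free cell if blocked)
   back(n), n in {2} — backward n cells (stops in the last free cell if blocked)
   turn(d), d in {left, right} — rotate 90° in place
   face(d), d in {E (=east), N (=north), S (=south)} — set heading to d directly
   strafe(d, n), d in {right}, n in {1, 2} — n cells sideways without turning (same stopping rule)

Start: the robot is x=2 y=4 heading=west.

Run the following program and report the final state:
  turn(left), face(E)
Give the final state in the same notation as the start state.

begin: x=2 y=4 heading=west
t=1 turn(left) ⇒ x=2 y=4 heading=south
t=2 face(E) ⇒ x=2 y=4 heading=east

x=2 y=4 heading=east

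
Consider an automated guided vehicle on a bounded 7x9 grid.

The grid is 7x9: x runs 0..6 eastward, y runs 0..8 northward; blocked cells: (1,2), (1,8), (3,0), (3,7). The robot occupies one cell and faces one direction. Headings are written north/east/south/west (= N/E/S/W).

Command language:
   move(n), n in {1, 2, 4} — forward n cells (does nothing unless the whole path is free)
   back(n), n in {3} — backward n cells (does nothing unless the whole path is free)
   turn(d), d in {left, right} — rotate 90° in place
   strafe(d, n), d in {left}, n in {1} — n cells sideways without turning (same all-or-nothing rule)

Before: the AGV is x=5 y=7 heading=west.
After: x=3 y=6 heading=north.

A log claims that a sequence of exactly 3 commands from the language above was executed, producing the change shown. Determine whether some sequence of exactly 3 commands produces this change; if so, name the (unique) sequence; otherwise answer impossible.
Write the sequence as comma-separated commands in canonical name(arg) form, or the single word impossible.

strafe(left, 1), move(2), turn(right)

key: running turn(right) before strafe(left, 1) would end elsewhere — order is forced
begin: x=5 y=7 heading=west
[1] after strafe(left, 1): x=5 y=6 heading=west
[2] after move(2): x=3 y=6 heading=west
[3] after turn(right): x=3 y=6 heading=north
no other 3-command option fits: unique.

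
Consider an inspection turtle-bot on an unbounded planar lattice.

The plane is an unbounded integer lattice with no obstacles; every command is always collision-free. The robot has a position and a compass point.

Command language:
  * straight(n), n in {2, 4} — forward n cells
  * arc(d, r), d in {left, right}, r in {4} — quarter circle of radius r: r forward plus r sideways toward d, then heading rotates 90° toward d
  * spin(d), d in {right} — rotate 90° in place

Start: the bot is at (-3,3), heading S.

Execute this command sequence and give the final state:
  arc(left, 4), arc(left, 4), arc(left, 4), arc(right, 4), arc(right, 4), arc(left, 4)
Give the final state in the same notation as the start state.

at (5,19), heading N

start: at (-3,3), heading S
[1] after arc(left, 4): at (1,-1), heading E
[2] after arc(left, 4): at (5,3), heading N
[3] after arc(left, 4): at (1,7), heading W
[4] after arc(right, 4): at (-3,11), heading N
[5] after arc(right, 4): at (1,15), heading E
[6] after arc(left, 4): at (5,19), heading N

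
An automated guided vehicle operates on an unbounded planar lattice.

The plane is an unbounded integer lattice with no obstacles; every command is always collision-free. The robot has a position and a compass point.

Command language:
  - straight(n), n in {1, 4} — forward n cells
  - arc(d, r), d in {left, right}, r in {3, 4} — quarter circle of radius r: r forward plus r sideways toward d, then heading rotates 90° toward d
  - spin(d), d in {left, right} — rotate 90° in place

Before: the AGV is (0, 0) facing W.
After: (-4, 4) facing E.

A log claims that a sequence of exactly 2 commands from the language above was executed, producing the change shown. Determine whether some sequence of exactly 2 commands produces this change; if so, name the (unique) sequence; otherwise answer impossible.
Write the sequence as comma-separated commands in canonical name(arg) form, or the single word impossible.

arc(right, 4), spin(right)

key: cell and facing (now E) both changed — the 2 commands mix motion and turning
initial: (0, 0) facing W
step 1 (arc(right, 4)): (-4, 4) facing N
step 2 (spin(right)): (-4, 4) facing E
all 64 alternatives checked — unique.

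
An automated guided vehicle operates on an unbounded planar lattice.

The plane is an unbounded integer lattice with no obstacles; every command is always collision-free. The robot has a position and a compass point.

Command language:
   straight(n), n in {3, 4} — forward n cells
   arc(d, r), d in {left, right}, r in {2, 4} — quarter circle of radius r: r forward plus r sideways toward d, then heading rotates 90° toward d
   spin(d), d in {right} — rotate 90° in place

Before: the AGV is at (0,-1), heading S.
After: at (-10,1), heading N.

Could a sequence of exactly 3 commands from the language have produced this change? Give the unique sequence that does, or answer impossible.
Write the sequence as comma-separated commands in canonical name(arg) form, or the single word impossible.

arc(right, 2), straight(4), arc(right, 4)

key: cell and facing (now N) both changed — the 3 commands mix motion and turning
from: at (0,-1), heading S
step 1 (arc(right, 2)): at (-2,-3), heading W
step 2 (straight(4)): at (-6,-3), heading W
step 3 (arc(right, 4)): at (-10,1), heading N
no rival 3-sequence matches.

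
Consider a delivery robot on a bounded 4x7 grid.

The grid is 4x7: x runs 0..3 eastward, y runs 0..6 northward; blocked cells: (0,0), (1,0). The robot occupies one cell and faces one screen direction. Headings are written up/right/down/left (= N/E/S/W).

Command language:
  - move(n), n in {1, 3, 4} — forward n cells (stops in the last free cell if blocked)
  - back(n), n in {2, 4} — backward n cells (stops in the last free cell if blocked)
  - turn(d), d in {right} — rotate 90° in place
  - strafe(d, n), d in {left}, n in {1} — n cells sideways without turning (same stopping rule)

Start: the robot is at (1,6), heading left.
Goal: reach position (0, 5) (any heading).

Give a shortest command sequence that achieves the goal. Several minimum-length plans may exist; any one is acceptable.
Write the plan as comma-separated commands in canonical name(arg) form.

move(4), strafe(left, 1)

t0: at (1,6), heading left
[1] after move(4): at (0,6), heading left
[2] after strafe(left, 1): at (0,5), heading left
nothing shorter than 2 reaches the goal.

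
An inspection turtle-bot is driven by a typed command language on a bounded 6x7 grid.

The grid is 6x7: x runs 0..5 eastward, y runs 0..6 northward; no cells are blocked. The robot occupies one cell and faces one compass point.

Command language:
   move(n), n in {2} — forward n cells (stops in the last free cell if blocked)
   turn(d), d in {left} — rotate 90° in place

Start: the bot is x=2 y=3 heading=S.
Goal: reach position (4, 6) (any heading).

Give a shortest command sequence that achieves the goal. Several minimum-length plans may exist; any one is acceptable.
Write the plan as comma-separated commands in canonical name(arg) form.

turn(left), move(2), turn(left), move(2), move(2)

from: x=2 y=3 heading=S
[1] after turn(left): x=2 y=3 heading=E
[2] after move(2): x=4 y=3 heading=E
[3] after turn(left): x=4 y=3 heading=N
[4] after move(2): x=4 y=5 heading=N
[5] after move(2): x=4 y=6 heading=N
no 4-step plan works, so 5 is optimal.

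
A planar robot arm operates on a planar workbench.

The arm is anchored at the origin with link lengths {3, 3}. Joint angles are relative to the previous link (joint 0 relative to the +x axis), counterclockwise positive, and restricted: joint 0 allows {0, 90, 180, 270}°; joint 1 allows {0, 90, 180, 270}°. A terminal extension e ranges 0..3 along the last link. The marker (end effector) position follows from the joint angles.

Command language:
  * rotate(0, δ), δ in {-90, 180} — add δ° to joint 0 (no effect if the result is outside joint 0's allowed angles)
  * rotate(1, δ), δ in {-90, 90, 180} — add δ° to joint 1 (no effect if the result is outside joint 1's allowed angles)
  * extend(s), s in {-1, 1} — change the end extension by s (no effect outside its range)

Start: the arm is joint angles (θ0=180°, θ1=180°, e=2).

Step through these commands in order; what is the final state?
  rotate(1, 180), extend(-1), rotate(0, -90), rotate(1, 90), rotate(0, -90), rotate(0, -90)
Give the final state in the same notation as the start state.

joint angles (θ0=270°, θ1=90°, e=1)

begin: joint angles (θ0=180°, θ1=180°, e=2)
step 1 (rotate(1, 180)): joint angles (θ0=180°, θ1=0°, e=2)
step 2 (extend(-1)): joint angles (θ0=180°, θ1=0°, e=1)
step 3 (rotate(0, -90)): joint angles (θ0=90°, θ1=0°, e=1)
step 4 (rotate(1, 90)): joint angles (θ0=90°, θ1=90°, e=1)
step 5 (rotate(0, -90)): joint angles (θ0=0°, θ1=90°, e=1)
step 6 (rotate(0, -90)): joint angles (θ0=270°, θ1=90°, e=1)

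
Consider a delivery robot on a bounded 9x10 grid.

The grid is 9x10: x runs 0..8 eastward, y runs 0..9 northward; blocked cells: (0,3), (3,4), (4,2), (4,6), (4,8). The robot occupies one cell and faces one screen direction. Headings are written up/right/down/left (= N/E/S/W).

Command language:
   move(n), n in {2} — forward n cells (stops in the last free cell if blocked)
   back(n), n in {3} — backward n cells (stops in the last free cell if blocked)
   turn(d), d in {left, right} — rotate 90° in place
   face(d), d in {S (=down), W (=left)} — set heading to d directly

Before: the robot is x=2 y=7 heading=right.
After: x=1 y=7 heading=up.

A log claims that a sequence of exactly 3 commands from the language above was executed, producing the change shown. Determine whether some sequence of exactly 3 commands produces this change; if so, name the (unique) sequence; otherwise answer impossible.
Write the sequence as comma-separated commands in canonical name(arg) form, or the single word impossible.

key: running turn(left) before move(2) would end elsewhere — order is forced
from: x=2 y=7 heading=right
t=1 move(2) ⇒ x=4 y=7 heading=right
t=2 back(3) ⇒ x=1 y=7 heading=right
t=3 turn(left) ⇒ x=1 y=7 heading=up
uniquely the one of 216 3-step routes that fits.

move(2), back(3), turn(left)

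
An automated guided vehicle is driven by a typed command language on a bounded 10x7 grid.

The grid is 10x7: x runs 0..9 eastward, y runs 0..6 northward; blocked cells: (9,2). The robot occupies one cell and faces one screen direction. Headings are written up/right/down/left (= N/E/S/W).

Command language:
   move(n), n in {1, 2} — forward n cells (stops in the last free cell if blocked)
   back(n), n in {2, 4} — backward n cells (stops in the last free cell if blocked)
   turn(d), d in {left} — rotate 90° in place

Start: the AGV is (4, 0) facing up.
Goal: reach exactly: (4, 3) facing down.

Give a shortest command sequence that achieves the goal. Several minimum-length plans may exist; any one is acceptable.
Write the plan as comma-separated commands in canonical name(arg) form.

start: (4, 0) facing up
step 1 (move(2)): (4, 2) facing up
step 2 (move(1)): (4, 3) facing up
step 3 (turn(left)): (4, 3) facing left
step 4 (turn(left)): (4, 3) facing down
minimal: 4 command(s), checked below 4.

move(2), move(1), turn(left), turn(left)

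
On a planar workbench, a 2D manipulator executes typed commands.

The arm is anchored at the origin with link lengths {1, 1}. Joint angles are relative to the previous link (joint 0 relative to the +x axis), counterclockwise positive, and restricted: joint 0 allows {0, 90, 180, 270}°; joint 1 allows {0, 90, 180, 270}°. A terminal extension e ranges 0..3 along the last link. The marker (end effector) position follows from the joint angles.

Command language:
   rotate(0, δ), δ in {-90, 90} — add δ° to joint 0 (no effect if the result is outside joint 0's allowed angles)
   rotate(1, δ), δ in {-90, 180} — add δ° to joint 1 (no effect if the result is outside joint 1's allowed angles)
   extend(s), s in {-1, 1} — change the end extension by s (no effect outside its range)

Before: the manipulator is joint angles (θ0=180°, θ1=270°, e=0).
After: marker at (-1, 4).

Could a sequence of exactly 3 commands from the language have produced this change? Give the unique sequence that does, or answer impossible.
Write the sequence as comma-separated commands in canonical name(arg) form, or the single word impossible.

extend(1), extend(1), extend(1)

from: joint angles (θ0=180°, θ1=270°, e=0)
1. extend(1) → joint angles (θ0=180°, θ1=270°, e=1)
2. extend(1) → joint angles (θ0=180°, θ1=270°, e=2)
3. extend(1) → joint angles (θ0=180°, θ1=270°, e=3)
no other 3-command option fits: unique.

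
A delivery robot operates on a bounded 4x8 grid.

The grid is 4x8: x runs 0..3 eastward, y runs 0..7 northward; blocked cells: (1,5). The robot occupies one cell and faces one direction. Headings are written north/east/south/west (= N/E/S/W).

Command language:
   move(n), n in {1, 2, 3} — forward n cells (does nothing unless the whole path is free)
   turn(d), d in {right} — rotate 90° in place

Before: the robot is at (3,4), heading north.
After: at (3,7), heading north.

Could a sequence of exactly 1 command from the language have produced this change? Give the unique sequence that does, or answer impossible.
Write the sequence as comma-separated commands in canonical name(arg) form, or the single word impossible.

key: still facing N — the one step turns nothing
from: at (3,4), heading north
t=1 move(3) ⇒ at (3,7), heading north
all 4 alternatives checked — unique.

move(3)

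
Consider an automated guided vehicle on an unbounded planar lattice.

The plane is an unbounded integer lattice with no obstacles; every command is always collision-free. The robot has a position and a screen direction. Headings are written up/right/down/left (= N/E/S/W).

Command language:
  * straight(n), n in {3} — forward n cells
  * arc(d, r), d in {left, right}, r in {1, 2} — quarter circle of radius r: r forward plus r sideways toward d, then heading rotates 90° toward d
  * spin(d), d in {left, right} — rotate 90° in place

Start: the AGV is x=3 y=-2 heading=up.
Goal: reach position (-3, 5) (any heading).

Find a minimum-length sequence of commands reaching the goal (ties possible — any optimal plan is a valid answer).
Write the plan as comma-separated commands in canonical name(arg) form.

begin: x=3 y=-2 heading=up
1. arc(left, 2) → x=1 y=0 heading=left
2. arc(right, 2) → x=-1 y=2 heading=up
3. straight(3) → x=-1 y=5 heading=up
4. arc(left, 1) → x=-2 y=6 heading=left
5. arc(left, 1) → x=-3 y=5 heading=down
minimal: 5 command(s), checked below 5.

arc(left, 2), arc(right, 2), straight(3), arc(left, 1), arc(left, 1)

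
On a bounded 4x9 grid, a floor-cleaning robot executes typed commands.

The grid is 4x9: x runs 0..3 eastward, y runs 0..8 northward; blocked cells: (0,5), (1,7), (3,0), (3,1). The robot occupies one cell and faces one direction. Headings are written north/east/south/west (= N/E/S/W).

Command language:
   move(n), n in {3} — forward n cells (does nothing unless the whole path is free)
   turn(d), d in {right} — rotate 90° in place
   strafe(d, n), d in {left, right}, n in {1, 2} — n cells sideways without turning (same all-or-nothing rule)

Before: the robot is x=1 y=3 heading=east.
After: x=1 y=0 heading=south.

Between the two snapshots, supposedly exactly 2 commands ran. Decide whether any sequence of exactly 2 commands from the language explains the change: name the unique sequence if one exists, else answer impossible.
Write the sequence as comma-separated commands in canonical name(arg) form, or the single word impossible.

turn(right), move(3)

key: position moved to (1,0) AND the heading swung to S — translation plus rotation needed
initial: x=1 y=3 heading=east
t=1 turn(right) ⇒ x=1 y=3 heading=south
t=2 move(3) ⇒ x=1 y=0 heading=south
all 36 alternatives checked — unique.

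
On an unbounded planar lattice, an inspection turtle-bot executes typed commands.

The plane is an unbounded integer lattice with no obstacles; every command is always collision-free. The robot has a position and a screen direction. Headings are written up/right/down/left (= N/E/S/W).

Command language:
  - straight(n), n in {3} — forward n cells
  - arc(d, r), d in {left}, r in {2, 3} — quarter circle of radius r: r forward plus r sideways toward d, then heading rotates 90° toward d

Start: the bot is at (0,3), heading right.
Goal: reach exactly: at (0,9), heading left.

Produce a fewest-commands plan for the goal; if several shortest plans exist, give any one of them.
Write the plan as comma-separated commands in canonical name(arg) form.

arc(left, 3), arc(left, 3)

initial: at (0,3), heading right
1. arc(left, 3) → at (3,6), heading up
2. arc(left, 3) → at (0,9), heading left
shorter routes all fall short; 2 is best.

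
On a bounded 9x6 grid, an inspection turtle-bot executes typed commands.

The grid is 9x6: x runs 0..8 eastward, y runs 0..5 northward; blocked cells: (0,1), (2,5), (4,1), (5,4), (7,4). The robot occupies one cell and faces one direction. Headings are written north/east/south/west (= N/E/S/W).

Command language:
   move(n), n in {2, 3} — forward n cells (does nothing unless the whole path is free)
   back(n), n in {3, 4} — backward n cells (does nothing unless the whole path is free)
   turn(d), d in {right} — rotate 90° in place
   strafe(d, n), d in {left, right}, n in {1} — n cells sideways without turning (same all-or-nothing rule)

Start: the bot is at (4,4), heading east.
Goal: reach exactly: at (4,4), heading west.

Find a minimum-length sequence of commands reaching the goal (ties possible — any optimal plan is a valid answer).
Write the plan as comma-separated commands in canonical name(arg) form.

t0: at (4,4), heading east
step 1 (turn(right)): at (4,4), heading south
step 2 (turn(right)): at (4,4), heading west
no 1-step plan works, so 2 is optimal.

turn(right), turn(right)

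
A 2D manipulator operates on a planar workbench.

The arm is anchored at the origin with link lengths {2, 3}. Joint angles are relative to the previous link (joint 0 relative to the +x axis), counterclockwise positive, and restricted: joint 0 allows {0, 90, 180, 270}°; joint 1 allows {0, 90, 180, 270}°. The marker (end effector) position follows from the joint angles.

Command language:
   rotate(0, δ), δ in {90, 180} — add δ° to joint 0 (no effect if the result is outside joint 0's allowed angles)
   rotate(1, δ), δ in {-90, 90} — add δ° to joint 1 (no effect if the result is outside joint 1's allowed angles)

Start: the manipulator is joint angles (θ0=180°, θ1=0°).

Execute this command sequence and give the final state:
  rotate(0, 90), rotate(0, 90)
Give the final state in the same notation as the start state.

from: joint angles (θ0=180°, θ1=0°)
1. rotate(0, 90) → joint angles (θ0=270°, θ1=0°)
2. rotate(0, 90) → joint angles (θ0=0°, θ1=0°)

joint angles (θ0=0°, θ1=0°)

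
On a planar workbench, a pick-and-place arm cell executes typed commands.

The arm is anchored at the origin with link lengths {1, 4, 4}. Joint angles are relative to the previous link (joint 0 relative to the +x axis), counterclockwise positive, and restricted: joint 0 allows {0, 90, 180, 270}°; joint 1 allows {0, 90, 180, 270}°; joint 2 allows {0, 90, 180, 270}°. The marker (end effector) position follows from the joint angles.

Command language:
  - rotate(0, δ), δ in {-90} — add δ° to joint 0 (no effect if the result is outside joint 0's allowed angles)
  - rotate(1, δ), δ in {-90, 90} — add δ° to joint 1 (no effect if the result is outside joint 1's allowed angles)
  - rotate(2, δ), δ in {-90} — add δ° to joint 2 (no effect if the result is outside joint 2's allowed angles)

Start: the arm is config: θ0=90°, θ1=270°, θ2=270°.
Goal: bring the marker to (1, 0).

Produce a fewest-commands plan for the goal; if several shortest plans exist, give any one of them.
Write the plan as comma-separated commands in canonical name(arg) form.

from: config: θ0=90°, θ1=270°, θ2=270°
1. rotate(0, -90) → config: θ0=0°, θ1=270°, θ2=270°
2. rotate(2, -90) → config: θ0=0°, θ1=270°, θ2=180°
nothing shorter than 2 reaches the goal.

rotate(0, -90), rotate(2, -90)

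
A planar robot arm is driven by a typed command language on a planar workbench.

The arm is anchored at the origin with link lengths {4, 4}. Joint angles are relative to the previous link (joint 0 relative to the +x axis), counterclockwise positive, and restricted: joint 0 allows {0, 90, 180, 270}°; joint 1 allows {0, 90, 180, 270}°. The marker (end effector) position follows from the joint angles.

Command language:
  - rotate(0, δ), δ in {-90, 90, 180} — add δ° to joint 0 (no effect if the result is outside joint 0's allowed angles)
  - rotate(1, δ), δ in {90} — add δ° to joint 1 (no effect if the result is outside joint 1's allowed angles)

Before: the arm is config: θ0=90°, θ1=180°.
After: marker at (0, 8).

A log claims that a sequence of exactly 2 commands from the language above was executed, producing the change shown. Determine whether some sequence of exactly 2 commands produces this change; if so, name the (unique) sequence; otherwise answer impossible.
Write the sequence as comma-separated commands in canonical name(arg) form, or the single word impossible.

rotate(1, 90), rotate(1, 90)

begin: config: θ0=90°, θ1=180°
t=1 rotate(1, 90) ⇒ config: θ0=90°, θ1=270°
t=2 rotate(1, 90) ⇒ config: θ0=90°, θ1=0°
all 16 alternatives checked — unique.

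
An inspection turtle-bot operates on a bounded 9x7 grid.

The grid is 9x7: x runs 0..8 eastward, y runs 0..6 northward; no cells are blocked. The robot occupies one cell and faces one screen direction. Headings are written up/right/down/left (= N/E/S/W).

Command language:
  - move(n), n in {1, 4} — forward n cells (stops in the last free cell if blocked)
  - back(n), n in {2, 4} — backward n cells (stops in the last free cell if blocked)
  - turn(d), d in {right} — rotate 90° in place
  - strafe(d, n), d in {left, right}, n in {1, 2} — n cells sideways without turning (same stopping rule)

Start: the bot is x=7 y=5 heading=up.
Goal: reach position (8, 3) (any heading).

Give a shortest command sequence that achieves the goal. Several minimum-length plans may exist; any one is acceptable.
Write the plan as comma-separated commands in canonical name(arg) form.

strafe(right, 2), back(2)

from: x=7 y=5 heading=up
1. strafe(right, 2) → x=8 y=5 heading=up
2. back(2) → x=8 y=3 heading=up
shorter routes all fall short; 2 is best.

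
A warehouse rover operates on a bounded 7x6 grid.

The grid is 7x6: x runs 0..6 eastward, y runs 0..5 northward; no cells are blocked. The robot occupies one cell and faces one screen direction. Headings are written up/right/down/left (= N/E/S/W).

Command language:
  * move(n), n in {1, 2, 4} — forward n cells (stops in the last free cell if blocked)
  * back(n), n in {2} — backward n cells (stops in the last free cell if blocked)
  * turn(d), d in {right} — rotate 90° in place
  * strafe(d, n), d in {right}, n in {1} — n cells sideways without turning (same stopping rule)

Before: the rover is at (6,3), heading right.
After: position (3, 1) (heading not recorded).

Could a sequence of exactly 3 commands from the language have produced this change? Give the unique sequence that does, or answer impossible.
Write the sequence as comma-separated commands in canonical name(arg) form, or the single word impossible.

impossible

every 3-command combo misses the target.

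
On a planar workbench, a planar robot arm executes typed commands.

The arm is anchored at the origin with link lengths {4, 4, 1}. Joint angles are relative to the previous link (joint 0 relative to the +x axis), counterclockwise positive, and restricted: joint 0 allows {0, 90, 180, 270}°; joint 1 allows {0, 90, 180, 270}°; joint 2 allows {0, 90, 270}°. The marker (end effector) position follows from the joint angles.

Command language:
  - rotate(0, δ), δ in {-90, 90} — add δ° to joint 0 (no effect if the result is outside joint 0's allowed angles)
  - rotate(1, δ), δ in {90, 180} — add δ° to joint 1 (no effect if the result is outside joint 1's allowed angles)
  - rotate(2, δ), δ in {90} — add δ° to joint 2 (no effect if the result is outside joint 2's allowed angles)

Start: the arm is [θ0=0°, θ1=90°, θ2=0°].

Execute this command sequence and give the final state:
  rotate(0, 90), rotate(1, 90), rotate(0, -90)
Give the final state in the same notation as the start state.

begin: [θ0=0°, θ1=90°, θ2=0°]
1. rotate(0, 90) → [θ0=90°, θ1=90°, θ2=0°]
2. rotate(1, 90) → [θ0=90°, θ1=180°, θ2=0°]
3. rotate(0, -90) → [θ0=0°, θ1=180°, θ2=0°]

[θ0=0°, θ1=180°, θ2=0°]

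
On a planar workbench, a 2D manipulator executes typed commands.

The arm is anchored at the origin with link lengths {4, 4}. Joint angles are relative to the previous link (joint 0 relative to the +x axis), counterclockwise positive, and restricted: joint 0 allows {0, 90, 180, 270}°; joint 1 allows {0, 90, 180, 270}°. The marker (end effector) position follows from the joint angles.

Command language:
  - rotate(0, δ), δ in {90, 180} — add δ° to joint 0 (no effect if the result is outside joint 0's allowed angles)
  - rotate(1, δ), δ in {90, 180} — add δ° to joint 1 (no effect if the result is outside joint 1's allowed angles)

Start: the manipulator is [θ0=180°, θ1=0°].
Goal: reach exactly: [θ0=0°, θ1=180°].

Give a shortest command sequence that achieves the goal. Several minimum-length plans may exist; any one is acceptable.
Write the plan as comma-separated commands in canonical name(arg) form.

begin: [θ0=180°, θ1=0°]
step 1 (rotate(0, 180)): [θ0=0°, θ1=0°]
step 2 (rotate(1, 180)): [θ0=0°, θ1=180°]
nothing shorter than 2 reaches the goal.

rotate(0, 180), rotate(1, 180)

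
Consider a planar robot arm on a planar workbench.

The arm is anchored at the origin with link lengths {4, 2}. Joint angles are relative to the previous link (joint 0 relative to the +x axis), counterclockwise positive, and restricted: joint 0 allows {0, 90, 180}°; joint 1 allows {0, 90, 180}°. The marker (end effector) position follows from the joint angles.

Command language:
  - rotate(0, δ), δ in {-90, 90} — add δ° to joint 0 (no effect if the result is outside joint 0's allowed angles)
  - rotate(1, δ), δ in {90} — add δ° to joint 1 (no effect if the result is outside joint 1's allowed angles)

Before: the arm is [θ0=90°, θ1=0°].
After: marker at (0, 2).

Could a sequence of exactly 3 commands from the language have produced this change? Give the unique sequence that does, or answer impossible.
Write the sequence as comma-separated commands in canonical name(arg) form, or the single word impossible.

initial: [θ0=90°, θ1=0°]
t=1 rotate(1, 90) ⇒ [θ0=90°, θ1=90°]
t=2 rotate(1, 90) ⇒ [θ0=90°, θ1=180°]
t=3 rotate(1, 90) ⇒ [θ0=90°, θ1=180°]
uniquely the one of 27 3-step routes that fits.

rotate(1, 90), rotate(1, 90), rotate(1, 90)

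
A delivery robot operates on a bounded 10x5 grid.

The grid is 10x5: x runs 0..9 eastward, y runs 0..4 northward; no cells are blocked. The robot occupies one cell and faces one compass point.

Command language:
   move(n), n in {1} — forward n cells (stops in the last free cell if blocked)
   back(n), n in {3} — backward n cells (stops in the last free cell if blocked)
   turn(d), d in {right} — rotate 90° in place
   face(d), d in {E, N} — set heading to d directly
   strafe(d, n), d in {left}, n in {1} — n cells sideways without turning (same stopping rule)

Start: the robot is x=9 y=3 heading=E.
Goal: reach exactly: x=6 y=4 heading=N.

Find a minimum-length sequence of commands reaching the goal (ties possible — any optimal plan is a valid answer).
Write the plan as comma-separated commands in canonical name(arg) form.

from: x=9 y=3 heading=E
[1] after strafe(left, 1): x=9 y=4 heading=E
[2] after back(3): x=6 y=4 heading=E
[3] after face(N): x=6 y=4 heading=N
nothing shorter than 3 reaches the goal.

strafe(left, 1), back(3), face(N)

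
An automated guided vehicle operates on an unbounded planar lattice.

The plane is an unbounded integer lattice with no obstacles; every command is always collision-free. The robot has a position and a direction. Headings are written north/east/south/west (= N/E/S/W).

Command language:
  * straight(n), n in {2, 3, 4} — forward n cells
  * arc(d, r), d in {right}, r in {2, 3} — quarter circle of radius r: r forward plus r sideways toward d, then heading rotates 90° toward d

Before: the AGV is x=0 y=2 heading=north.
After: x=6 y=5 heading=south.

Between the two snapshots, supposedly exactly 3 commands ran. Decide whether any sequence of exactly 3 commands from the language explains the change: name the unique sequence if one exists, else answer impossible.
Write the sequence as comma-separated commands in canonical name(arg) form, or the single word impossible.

key: cell and facing (now S) both changed — the 3 commands mix motion and turning
begin: x=0 y=2 heading=north
t=1 straight(3) ⇒ x=0 y=5 heading=north
t=2 arc(right, 3) ⇒ x=3 y=8 heading=east
t=3 arc(right, 3) ⇒ x=6 y=5 heading=south
no other 3-command option fits: unique.

straight(3), arc(right, 3), arc(right, 3)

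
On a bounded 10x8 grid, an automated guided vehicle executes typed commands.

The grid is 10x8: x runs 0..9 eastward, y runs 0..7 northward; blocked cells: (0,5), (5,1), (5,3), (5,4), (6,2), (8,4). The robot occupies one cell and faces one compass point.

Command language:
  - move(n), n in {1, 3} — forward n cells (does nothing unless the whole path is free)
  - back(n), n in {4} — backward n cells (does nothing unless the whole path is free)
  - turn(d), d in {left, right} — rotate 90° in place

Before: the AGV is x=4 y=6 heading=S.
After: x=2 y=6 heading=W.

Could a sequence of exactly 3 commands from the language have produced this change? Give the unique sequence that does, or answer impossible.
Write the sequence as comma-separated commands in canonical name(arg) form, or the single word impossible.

turn(right), move(1), move(1)

key: position moved to (2,6) AND the heading swung to W — translation plus rotation needed
initial: x=4 y=6 heading=S
step 1 (turn(right)): x=4 y=6 heading=W
step 2 (move(1)): x=3 y=6 heading=W
step 3 (move(1)): x=2 y=6 heading=W
all 125 alternatives checked — unique.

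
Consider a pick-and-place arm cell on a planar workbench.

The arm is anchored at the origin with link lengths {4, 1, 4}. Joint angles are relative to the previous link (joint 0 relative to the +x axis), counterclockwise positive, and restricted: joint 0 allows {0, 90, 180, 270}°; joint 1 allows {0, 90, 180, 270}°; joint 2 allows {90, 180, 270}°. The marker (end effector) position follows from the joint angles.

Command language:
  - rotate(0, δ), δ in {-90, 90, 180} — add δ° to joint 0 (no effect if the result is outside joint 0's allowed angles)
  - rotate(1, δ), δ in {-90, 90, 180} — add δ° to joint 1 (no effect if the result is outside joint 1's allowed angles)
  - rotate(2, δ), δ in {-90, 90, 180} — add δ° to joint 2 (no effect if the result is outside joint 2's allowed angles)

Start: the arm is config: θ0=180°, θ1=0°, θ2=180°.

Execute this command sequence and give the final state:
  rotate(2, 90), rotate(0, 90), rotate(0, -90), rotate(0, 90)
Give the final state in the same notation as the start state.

config: θ0=270°, θ1=0°, θ2=270°

t0: config: θ0=180°, θ1=0°, θ2=180°
step 1 (rotate(2, 90)): config: θ0=180°, θ1=0°, θ2=270°
step 2 (rotate(0, 90)): config: θ0=270°, θ1=0°, θ2=270°
step 3 (rotate(0, -90)): config: θ0=180°, θ1=0°, θ2=270°
step 4 (rotate(0, 90)): config: θ0=270°, θ1=0°, θ2=270°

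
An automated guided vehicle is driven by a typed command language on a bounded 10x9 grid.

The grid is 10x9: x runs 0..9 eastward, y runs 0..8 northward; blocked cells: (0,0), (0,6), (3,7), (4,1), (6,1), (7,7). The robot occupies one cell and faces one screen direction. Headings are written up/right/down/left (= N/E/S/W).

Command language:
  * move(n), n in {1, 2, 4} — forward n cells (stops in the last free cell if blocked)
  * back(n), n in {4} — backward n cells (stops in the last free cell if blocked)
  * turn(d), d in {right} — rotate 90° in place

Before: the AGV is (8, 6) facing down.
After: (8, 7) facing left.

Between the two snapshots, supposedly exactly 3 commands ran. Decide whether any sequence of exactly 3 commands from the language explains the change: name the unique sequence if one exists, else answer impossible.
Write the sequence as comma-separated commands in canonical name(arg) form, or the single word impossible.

key: order matters: swapping back(4) and turn(right) lands elsewhere
begin: (8, 6) facing down
t=1 back(4) ⇒ (8, 8) facing down
t=2 move(1) ⇒ (8, 7) facing down
t=3 turn(right) ⇒ (8, 7) facing left
uniquely the one of 125 3-step routes that fits.

back(4), move(1), turn(right)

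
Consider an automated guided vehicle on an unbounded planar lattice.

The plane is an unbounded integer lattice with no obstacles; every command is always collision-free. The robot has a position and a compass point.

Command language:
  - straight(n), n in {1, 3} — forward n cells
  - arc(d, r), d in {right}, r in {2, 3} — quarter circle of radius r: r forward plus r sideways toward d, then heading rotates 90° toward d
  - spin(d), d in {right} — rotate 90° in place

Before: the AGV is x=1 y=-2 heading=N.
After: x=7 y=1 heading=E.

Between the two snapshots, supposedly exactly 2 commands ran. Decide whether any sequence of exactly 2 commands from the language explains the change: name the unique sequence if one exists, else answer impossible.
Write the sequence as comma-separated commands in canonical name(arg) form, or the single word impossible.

arc(right, 3), straight(3)

key: position moved to (7,1) AND the heading swung to E — translation plus rotation needed
begin: x=1 y=-2 heading=N
step 1 (arc(right, 3)): x=4 y=1 heading=E
step 2 (straight(3)): x=7 y=1 heading=E
no rival 2-sequence matches.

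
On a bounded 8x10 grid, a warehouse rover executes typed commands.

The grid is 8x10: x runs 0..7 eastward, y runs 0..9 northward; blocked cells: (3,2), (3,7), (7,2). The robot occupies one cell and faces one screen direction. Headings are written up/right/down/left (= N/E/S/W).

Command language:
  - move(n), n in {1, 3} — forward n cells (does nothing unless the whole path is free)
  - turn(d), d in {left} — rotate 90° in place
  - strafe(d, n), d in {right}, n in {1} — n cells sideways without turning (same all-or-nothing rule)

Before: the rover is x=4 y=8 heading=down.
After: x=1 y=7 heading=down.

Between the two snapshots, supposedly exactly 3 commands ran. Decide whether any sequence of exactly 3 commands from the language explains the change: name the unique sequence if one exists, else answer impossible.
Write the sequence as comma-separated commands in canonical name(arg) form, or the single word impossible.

impossible

all 64 sequences checked — none match.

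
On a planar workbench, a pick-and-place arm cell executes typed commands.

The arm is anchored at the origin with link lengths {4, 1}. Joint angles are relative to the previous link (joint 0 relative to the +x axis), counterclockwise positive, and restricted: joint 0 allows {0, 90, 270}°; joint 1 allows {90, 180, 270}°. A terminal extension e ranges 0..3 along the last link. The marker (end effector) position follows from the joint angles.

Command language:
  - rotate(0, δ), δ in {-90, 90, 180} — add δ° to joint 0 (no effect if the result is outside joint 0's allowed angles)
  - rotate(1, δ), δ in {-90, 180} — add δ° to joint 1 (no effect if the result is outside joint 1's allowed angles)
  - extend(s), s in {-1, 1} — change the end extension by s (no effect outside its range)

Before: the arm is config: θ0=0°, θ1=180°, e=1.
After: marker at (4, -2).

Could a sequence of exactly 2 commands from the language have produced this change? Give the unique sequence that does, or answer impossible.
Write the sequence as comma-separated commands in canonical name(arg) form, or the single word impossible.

rotate(1, -90), rotate(1, 180)

key: order matters: swapping rotate(1, -90) and rotate(1, 180) lands elsewhere
begin: config: θ0=0°, θ1=180°, e=1
1. rotate(1, -90) → config: θ0=0°, θ1=90°, e=1
2. rotate(1, 180) → config: θ0=0°, θ1=270°, e=1
uniquely the one of 49 2-step routes that fits.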